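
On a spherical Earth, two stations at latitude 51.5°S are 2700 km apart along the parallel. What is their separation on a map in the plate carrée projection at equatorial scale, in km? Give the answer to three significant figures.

4340 km

In the plate carrée (x = Rλ, y = Rφ), meridians are true-scale (h = 1) and parallels are stretched by k = sec φ.
Along the parallel, k = sec 51.5° = 1/0.6225 = 1.606.
Map distance = 2700 × 1.606 ≈ 4340 km.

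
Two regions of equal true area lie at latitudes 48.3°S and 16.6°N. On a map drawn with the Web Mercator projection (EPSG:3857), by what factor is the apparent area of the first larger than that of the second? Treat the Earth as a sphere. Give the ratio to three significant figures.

2.08

Mercator is conformal with k = sec φ, so areal scale = k² = sec²φ.
At 48.3°: sec²(48.3°) = 1/0.6652² = 2.260.
At 16.6°: sec²(16.6°) = 1/0.9583² = 1.089.
Ratio = 2.260/1.089 = cos²(16.6°)/cos²(48.3°) ≈ 2.08.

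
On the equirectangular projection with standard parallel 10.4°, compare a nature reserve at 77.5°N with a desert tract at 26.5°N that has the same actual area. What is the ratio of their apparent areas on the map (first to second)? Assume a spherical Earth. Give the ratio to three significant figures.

The equidistant cylindrical projection with φ₀ = 10.4° has h = 1 (meridians true) and k = cos φ₀ / cos φ along parallels.
Areal scale at 77.5°: h·k = 1.000 × 4.544 = 4.544.
Areal scale at 26.5°: h·k = 1.000 × 1.099 = 1.099.
Ratio = 4.544/1.099 ≈ 4.13.

4.13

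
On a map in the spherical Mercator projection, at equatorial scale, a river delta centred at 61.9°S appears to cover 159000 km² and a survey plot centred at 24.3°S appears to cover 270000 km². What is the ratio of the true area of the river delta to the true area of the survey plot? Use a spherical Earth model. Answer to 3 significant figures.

0.157

Mercator's areal exaggeration is sec²φ; hence true area = (apparent area) · cos²φ.
True area of river delta: 159000 × cos²(61.9°) = 159000 × 0.2219 = 35270 km².
True area of survey plot: 270000 × cos²(24.3°) = 270000 × 0.8307 = 224300 km².
Ratio = 35270 / 224300 ≈ 0.157.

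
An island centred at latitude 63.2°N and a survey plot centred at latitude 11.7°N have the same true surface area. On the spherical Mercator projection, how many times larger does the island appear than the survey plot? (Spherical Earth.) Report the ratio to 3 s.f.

4.72

Mercator is conformal with k = sec φ, so areal scale = k² = sec²φ.
At 63.2°: sec²(63.2°) = 1/0.4509² = 4.919.
At 11.7°: sec²(11.7°) = 1/0.9792² = 1.043.
Ratio = 4.919/1.043 = cos²(11.7°)/cos²(63.2°) ≈ 4.72.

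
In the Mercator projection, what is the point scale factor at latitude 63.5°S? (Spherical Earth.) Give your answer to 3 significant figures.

2.24

For Mercator, h = k = sec φ (a conformal cylindrical projection has a single point scale, 1/cos φ).
k = 1/cos 63.5° = 1/0.4462 = 2.241.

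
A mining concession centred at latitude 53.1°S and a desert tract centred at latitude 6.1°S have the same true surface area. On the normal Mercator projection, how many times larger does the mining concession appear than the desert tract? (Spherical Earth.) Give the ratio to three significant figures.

Mercator is conformal with k = sec φ, so areal scale = k² = sec²φ.
At 53.1°: sec²(53.1°) = 1/0.6004² = 2.774.
At 6.1°: sec²(6.1°) = 1/0.9943² = 1.011.
Ratio = 2.774/1.011 = cos²(6.1°)/cos²(53.1°) ≈ 2.74.

2.74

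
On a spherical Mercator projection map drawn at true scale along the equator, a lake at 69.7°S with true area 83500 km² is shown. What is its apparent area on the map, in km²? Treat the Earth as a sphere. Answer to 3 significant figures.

Mercator is conformal, so the point scale is isotropic: h = k = sec φ = 1/cos φ.
Areal scale = k² = sec²φ = 1/cos²(69.7°) = 1/0.3469² = 8.308.
Apparent area = 83500 × 8.308 ≈ 694000 km².

694000 km²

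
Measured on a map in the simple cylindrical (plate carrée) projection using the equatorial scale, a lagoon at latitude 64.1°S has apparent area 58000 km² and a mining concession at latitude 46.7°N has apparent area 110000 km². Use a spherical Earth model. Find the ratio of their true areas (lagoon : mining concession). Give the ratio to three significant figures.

0.336

Plate carrée has h = 1 and k = sec φ, giving areal scale sec φ; true area = (apparent area) · cos φ.
True area of lagoon: 58000 × cos(64.1°) = 58000 × 0.4368 = 25330 km².
True area of mining concession: 110000 × cos(46.7°) = 110000 × 0.6858 = 75440 km².
Ratio = 25330 / 75440 ≈ 0.336.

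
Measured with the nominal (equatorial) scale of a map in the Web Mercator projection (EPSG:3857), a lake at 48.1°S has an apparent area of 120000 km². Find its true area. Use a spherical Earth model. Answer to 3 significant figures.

For Mercator, h = k = sec φ (a conformal cylindrical projection has a single point scale, 1/cos φ).
Areal scale = k² = sec²φ = 1/cos²(48.1°) = 1/0.6678² = 2.242.
True area = apparent / (areal scale) = 120000 / 2.242 ≈ 53500 km².

53500 km²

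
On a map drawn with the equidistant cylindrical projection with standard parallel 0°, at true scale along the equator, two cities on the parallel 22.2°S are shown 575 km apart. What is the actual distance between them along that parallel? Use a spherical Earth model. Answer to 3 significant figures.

532 km

In the plate carrée (x = Rλ, y = Rφ), meridians are true-scale (h = 1) and parallels are stretched by k = sec φ.
Along the parallel at 22.2°, map distances are exaggerated by k = sec 22.2° = 1.080.
True distance = 575 / 1.080 = 575 × cos 22.2° ≈ 532 km.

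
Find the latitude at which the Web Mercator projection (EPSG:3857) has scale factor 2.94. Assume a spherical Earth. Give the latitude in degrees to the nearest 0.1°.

Mercator scale is k = sec φ = 1/cos φ.
1/cos φ = 2.94  ⇒  cos φ = 0.3401  ⇒  φ = arccos(0.3401) ≈ 70.1°.

70.1°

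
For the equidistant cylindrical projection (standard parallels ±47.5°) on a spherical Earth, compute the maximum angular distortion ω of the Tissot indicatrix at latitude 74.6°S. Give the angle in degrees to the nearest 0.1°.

The equidistant cylindrical projection with φ₀ = 47.5° has h = 1 (meridians true) and k = cos φ₀ / cos φ along parallels.
At 74.6°: h = 1.000, k = 2.544; principal scales a = 2.544, b = 1.000.
sin(ω/2) = (a − b)/(a + b) = 1.544/3.544 = 0.4357, so ω = 2 arcsin(0.4357) ≈ 51.7°.

51.7°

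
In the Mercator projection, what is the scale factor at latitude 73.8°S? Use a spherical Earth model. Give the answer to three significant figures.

3.58

The Mercator projection is conformal; its linear scale factor is the same in every direction and equals sec φ = 1/cos φ.
k = 1/cos 73.8° = 1/0.2790 = 3.584.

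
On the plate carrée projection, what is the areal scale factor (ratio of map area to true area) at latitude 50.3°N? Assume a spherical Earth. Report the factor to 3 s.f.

For the equirectangular projection with φ₀ = 0 (plate carrée), h = 1 along meridians and k = sec φ along parallels.
Areal scale = h·k = 1 × sec φ; at 50.3°, h = 1.000, k = 1.566, so h·k = 1.566.

1.57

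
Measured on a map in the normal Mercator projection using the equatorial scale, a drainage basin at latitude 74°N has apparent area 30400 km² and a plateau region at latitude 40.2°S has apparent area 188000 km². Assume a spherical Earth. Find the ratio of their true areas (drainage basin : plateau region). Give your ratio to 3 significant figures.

Since Mercator area scale is 1/cos²φ, the true area equals the apparent area multiplied by cos²φ.
True area of drainage basin: 30400 × cos²(74°) = 30400 × 0.07598 = 2310 km².
True area of plateau region: 188000 × cos²(40.2°) = 188000 × 0.5834 = 109700 km².
Ratio = 2310 / 109700 ≈ 0.0211.

0.0211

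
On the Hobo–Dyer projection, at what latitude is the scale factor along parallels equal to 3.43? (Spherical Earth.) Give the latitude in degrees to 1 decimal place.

76.6°

Hobo–Dyer is a cylindrical equal-area projection with standard parallels at ±37.5°. For cylindrical equal-area with standard parallel φ₀, h = cos φ / cos φ₀ and k = cos φ₀ / cos φ, so h·k = 1.
k = cos φ₀ / cos φ = 3.43  ⇒  cos φ = cos 37.5° / 3.43 = 0.2313.
φ = arccos(0.2313) ≈ 76.6°.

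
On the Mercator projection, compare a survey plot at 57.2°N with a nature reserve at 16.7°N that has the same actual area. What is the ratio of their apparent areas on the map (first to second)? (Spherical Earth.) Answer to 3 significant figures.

3.13

On Mercator, area is exaggerated by sec²φ = 1/cos²φ.
At 57.2°: sec²(57.2°) = 1/0.5417² = 3.408.
At 16.7°: sec²(16.7°) = 1/0.9578² = 1.090.
Ratio = 3.408/1.090 = cos²(16.7°)/cos²(57.2°) ≈ 3.13.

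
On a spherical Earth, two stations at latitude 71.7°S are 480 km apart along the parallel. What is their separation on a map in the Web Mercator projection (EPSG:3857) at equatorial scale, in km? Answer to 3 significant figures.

1530 km

The Mercator projection is conformal; its linear scale factor is the same in every direction and equals sec φ = 1/cos φ.
Along the parallel, k = sec 71.7° = 1/0.3140 = 3.185.
Map distance = 480 × 3.185 ≈ 1530 km.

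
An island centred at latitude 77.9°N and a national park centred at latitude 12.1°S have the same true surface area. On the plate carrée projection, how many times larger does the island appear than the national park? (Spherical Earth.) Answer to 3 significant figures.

4.66

In the plate carrée (x = Rλ, y = Rφ), meridians are true-scale (h = 1) and parallels are stretched by k = sec φ.
Areal scale at 77.9°: h·k = 1.000 × 4.771 = 4.771.
Areal scale at 12.1°: h·k = 1.000 × 1.023 = 1.023.
Ratio = 4.771/1.023 ≈ 4.66.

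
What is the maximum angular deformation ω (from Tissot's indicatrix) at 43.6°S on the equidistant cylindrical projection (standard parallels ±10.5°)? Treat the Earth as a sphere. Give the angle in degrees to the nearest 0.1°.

17.5°

In the equirectangular projection with standard parallel φ₀ = 10.5° (x = Rλ cos φ₀, y = Rφ), meridians are true-scale (h = 1) and the parallel scale is k = cos φ₀ / cos φ.
At 43.6°: h = 1.000, k = 1.358; principal scales a = 1.358, b = 1.000.
sin(ω/2) = (a − b)/(a + b) = 0.3578/2.358 = 0.1517, so ω = 2 arcsin(0.1517) ≈ 17.5°.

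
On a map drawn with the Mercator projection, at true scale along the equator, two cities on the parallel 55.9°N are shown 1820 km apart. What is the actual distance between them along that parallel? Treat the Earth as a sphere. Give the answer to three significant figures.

1020 km

The Mercator projection is conformal; its linear scale factor is the same in every direction and equals sec φ = 1/cos φ.
Along the parallel at 55.9°, map distances are exaggerated by k = sec 55.9° = 1.784.
True distance = 1820 / 1.784 = 1820 × cos 55.9° ≈ 1020 km.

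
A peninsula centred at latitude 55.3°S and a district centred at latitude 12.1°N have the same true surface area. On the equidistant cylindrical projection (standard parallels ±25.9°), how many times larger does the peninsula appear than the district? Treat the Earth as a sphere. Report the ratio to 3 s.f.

1.72

With standard parallel φ₀ = 25.9°, the equirectangular projection gives x = Rλ cos φ₀, y = Rφ, so h = 1 and k = cos 25.9° / cos φ.
Areal scale at 55.3°: h·k = 1.000 × 1.580 = 1.580.
Areal scale at 12.1°: h·k = 1.000 × 0.9200 = 0.9200.
Ratio = 1.580/0.9200 ≈ 1.72.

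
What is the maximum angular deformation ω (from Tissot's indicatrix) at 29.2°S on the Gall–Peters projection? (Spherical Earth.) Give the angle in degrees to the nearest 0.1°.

Gall–Peters is a cylindrical equal-area projection with standard parallels at ±45°. A cylindrical equal-area projection with standard parallel φ₀ has meridian scale h = cos φ / cos φ₀ and parallel scale k = cos φ₀ / cos φ (so areas are preserved, h·k = 1).
At 29.2°: h = 1.234, k = 0.8100; principal scales a = 1.234, b = 0.8100.
sin(ω/2) = (a − b)/(a + b) = 0.4245/2.045 = 0.2076, so ω = 2 arcsin(0.2076) ≈ 24.0°.

24.0°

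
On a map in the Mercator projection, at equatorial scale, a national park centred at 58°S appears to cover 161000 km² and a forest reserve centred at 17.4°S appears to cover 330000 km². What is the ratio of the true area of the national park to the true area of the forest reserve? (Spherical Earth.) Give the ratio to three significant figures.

0.150

On Mercator the areal scale is sec²φ, so true area = apparent × cos²φ.
True area of national park: 161000 × cos²(58°) = 161000 × 0.2808 = 45210 km².
True area of forest reserve: 330000 × cos²(17.4°) = 330000 × 0.9106 = 300500 km².
Ratio = 45210 / 300500 ≈ 0.150.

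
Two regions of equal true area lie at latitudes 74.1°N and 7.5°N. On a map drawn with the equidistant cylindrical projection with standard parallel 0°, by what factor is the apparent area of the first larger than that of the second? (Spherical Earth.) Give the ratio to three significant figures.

For the equirectangular projection with φ₀ = 0 (plate carrée), h = 1 along meridians and k = sec φ along parallels.
Areal scale at 74.1°: h·k = 1.000 × 3.650 = 3.650.
Areal scale at 7.5°: h·k = 1.000 × 1.009 = 1.009.
Ratio = 3.650/1.009 ≈ 3.62.

3.62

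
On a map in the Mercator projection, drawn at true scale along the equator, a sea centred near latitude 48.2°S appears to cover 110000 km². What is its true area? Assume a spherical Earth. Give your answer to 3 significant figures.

The Mercator projection is conformal; its linear scale factor is the same in every direction and equals sec φ = 1/cos φ.
Areal scale = k² = sec²φ = 1/cos²(48.2°) = 1/0.6665² = 2.251.
True area = apparent / (areal scale) = 110000 / 2.251 ≈ 48900 km².

48900 km²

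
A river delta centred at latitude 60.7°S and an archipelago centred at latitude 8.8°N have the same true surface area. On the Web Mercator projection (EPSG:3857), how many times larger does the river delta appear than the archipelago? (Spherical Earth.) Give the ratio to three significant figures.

4.08

On Mercator, area is exaggerated by sec²φ = 1/cos²φ.
At 60.7°: sec²(60.7°) = 1/0.4894² = 4.175.
At 8.8°: sec²(8.8°) = 1/0.9882² = 1.024.
Ratio = 4.175/1.024 = cos²(8.8°)/cos²(60.7°) ≈ 4.08.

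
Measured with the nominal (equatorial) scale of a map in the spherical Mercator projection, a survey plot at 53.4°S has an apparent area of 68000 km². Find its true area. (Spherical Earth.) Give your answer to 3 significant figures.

24200 km²

Mercator is conformal, so the point scale is isotropic: h = k = sec φ = 1/cos φ.
Areal scale = k² = sec²φ = 1/cos²(53.4°) = 1/0.5962² = 2.813.
True area = apparent / (areal scale) = 68000 / 2.813 ≈ 24200 km².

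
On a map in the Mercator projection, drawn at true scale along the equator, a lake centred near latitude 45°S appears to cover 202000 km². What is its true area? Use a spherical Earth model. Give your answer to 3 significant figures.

For Mercator, h = k = sec φ (a conformal cylindrical projection has a single point scale, 1/cos φ).
Areal scale = k² = sec²φ = 1/cos²(45°) = 1/0.7071² = 2.000.
True area = apparent / (areal scale) = 202000 / 2.000 ≈ 101000 km².

101000 km²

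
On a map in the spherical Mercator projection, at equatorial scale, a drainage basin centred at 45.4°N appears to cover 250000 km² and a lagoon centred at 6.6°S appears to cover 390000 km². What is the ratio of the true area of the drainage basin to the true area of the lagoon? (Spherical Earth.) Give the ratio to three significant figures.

Since Mercator area scale is 1/cos²φ, the true area equals the apparent area multiplied by cos²φ.
True area of drainage basin: 250000 × cos²(45.4°) = 250000 × 0.4930 = 123300 km².
True area of lagoon: 390000 × cos²(6.6°) = 390000 × 0.9868 = 384800 km².
Ratio = 123300 / 384800 ≈ 0.320.

0.320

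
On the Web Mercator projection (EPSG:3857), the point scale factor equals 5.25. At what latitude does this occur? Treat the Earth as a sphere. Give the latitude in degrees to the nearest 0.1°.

Mercator scale is k = sec φ = 1/cos φ.
1/cos φ = 5.25  ⇒  cos φ = 0.1905  ⇒  φ = arccos(0.1905) ≈ 79.0°.

79.0°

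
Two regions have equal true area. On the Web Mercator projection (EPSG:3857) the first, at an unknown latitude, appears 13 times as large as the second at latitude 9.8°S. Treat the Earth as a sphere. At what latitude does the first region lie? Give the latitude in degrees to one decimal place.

74.1°

Mercator areal scale is sec²φ, so apparent-area ratio = sec²φ₁ / sec²φ₂ = cos²φ₂ / cos²φ₁.
cos²φ₂ / cos²φ₁ = 13  ⇒  cos φ₁ = cos 9.8° / √13 = 0.9854/3.606 = 0.2733.
φ₁ = arccos(0.2733) ≈ 74.1°.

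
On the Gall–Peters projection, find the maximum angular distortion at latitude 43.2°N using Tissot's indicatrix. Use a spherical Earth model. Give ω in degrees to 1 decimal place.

Gall–Peters is a cylindrical equal-area projection with standard parallels at ±45°. Cylindrical equal-area (φ₀ = 45°): h = cos φ / cos 45° along meridians, k = cos 45° / cos φ along parallels; h·k = 1.
At 43.2°: h = 1.031, k = 0.9700; principal scales a = 1.031, b = 0.9700.
sin(ω/2) = (a − b)/(a + b) = 0.06091/2.001 = 0.03044, so ω = 2 arcsin(0.03044) ≈ 3.5°.

3.5°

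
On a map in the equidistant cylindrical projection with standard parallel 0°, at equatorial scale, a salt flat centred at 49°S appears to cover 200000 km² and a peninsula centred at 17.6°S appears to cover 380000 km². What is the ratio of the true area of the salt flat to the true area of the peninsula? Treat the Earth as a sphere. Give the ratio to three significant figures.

0.362

Plate carrée has h = 1 and k = sec φ, giving areal scale sec φ; true area = (apparent area) · cos φ.
True area of salt flat: 200000 × cos(49°) = 200000 × 0.6561 = 131200 km².
True area of peninsula: 380000 × cos(17.6°) = 380000 × 0.9532 = 362200 km².
Ratio = 131200 / 362200 ≈ 0.362.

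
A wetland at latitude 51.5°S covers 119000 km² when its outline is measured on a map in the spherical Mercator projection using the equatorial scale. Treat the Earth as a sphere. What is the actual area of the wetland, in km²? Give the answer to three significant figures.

For Mercator, h = k = sec φ (a conformal cylindrical projection has a single point scale, 1/cos φ).
Areal scale = k² = sec²φ = 1/cos²(51.5°) = 1/0.6225² = 2.580.
True area = apparent / (areal scale) = 119000 / 2.580 ≈ 46100 km².

46100 km²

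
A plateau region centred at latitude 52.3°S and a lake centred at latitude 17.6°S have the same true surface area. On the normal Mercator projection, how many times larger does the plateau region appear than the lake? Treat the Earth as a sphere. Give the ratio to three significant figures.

2.43

Mercator areal scale is sec²φ.
At 52.3°: sec²(52.3°) = 1/0.6115² = 2.674.
At 17.6°: sec²(17.6°) = 1/0.9532² = 1.101.
Ratio = 2.674/1.101 = cos²(17.6°)/cos²(52.3°) ≈ 2.43.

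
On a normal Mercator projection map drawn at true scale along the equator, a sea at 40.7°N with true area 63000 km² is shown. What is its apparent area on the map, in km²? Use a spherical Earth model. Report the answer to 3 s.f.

110000 km²

The Mercator projection is conformal; its linear scale factor is the same in every direction and equals sec φ = 1/cos φ.
Areal scale = k² = sec²φ = 1/cos²(40.7°) = 1/0.7581² = 1.740.
Apparent area = 63000 × 1.740 ≈ 110000 km².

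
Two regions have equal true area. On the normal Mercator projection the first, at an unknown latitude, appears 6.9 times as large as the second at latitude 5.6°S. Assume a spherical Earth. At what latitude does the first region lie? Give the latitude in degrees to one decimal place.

67.7°

Mercator areal scale is sec²φ, so apparent-area ratio = sec²φ₁ / sec²φ₂ = cos²φ₂ / cos²φ₁.
cos²φ₂ / cos²φ₁ = 6.9  ⇒  cos φ₁ = cos 5.6° / √6.9 = 0.9952/2.627 = 0.3789.
φ₁ = arccos(0.3789) ≈ 67.7°.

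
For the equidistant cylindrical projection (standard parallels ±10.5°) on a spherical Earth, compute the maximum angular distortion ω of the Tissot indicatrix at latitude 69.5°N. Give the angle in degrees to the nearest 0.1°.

56.7°

With standard parallel φ₀ = 10.5°, the equirectangular projection gives x = Rλ cos φ₀, y = Rφ, so h = 1 and k = cos 10.5° / cos φ.
At 69.5°: h = 1.000, k = 2.808; principal scales a = 2.808, b = 1.000.
sin(ω/2) = (a − b)/(a + b) = 1.808/3.808 = 0.4747, so ω = 2 arcsin(0.4747) ≈ 56.7°.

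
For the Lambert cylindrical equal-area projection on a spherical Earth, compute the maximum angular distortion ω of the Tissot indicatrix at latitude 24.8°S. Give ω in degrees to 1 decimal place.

11.1°

The Lambert cylindrical equal-area projection is the cylindrical equal-area projection with its standard parallel at the equator (φ₀ = 0). Cylindrical equal-area (φ₀ = 0°): h = cos φ / cos 0° along meridians, k = cos 0° / cos φ along parallels; h·k = 1.
At 24.8°: h = 0.9078, k = 1.102; principal scales a = 1.102, b = 0.9078.
sin(ω/2) = (a − b)/(a + b) = 0.1938/2.009 = 0.09646, so ω = 2 arcsin(0.09646) ≈ 11.1°.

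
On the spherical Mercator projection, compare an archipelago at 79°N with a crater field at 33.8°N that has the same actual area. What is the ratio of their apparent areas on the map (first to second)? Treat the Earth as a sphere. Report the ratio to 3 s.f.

19.0

On Mercator, area is exaggerated by sec²φ = 1/cos²φ.
At 79°: sec²(79°) = 1/0.1908² = 27.47.
At 33.8°: sec²(33.8°) = 1/0.8310² = 1.448.
Ratio = 27.47/1.448 = cos²(33.8°)/cos²(79°) ≈ 19.0.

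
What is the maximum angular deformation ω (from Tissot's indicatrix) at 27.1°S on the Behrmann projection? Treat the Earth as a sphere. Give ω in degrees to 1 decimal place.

3.2°

Behrmann is a cylindrical equal-area projection with standard parallels at ±30°. For cylindrical equal-area with standard parallel φ₀, h = cos φ / cos φ₀ and k = cos φ₀ / cos φ, so h·k = 1.
At 27.1°: h = 1.028, k = 0.9728; principal scales a = 1.028, b = 0.9728.
sin(ω/2) = (a − b)/(a + b) = 0.05510/2.001 = 0.02754, so ω = 2 arcsin(0.02754) ≈ 3.2°.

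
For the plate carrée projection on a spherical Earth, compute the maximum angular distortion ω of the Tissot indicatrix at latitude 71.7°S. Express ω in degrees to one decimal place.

Plate carrée maps x = Rλ, y = Rφ. The meridian scale is h = 1 and the parallel scale is k = 1/cos φ = sec φ.
At 71.7°: h = 1.000, k = 3.185; principal scales a = 3.185, b = 1.000.
sin(ω/2) = (a − b)/(a + b) = 2.185/4.185 = 0.5221, so ω = 2 arcsin(0.5221) ≈ 62.9°.

62.9°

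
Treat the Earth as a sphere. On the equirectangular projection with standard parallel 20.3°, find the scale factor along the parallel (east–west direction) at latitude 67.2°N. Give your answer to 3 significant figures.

2.42

In the equirectangular projection with standard parallel φ₀ = 20.3° (x = Rλ cos φ₀, y = Rφ), meridians are true-scale (h = 1) and the parallel scale is k = cos φ₀ / cos φ.
k = cos 20.3° / cos 67.2° = 0.9379/0.3875 = 2.420.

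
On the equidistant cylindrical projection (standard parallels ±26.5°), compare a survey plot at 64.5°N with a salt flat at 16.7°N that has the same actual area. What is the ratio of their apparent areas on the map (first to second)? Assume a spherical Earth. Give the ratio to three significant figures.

The equidistant cylindrical projection with φ₀ = 26.5° has h = 1 (meridians true) and k = cos φ₀ / cos φ along parallels.
Areal scale at 64.5°: h·k = 1.000 × 2.079 = 2.079.
Areal scale at 16.7°: h·k = 1.000 × 0.9343 = 0.9343.
Ratio = 2.079/0.9343 ≈ 2.22.

2.22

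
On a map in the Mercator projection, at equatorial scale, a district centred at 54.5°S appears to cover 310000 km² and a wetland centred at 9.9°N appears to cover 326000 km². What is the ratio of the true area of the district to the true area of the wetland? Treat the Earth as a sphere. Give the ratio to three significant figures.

On Mercator the areal scale is sec²φ, so true area = apparent × cos²φ.
True area of district: 310000 × cos²(54.5°) = 310000 × 0.3372 = 104500 km².
True area of wetland: 326000 × cos²(9.9°) = 326000 × 0.9704 = 316400 km².
Ratio = 104500 / 316400 ≈ 0.330.

0.330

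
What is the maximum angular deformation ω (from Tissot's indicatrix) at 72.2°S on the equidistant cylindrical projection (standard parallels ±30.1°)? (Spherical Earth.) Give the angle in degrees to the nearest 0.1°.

The equidistant cylindrical projection with φ₀ = 30.1° has h = 1 (meridians true) and k = cos φ₀ / cos φ along parallels.
At 72.2°: h = 1.000, k = 2.830; principal scales a = 2.830, b = 1.000.
sin(ω/2) = (a − b)/(a + b) = 1.830/3.830 = 0.4778, so ω = 2 arcsin(0.4778) ≈ 57.1°.

57.1°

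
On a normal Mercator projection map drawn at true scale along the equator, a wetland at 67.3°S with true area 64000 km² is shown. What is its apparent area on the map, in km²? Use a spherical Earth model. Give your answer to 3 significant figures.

430000 km²

Mercator is conformal, so the point scale is isotropic: h = k = sec φ = 1/cos φ.
Areal scale = k² = sec²φ = 1/cos²(67.3°) = 1/0.3859² = 6.715.
Apparent area = 64000 × 6.715 ≈ 430000 km².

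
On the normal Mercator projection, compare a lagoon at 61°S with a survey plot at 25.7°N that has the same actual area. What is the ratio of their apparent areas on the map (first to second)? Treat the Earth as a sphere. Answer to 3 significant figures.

Mercator is conformal with k = sec φ, so areal scale = k² = sec²φ.
At 61°: sec²(61°) = 1/0.4848² = 4.255.
At 25.7°: sec²(25.7°) = 1/0.9011² = 1.232.
Ratio = 4.255/1.232 = cos²(25.7°)/cos²(61°) ≈ 3.45.

3.45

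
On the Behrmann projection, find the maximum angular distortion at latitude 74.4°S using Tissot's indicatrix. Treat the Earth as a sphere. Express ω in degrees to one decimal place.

The Behrmann projection is cylindrical equal-area with φ₀ = 30°. For cylindrical equal-area with standard parallel φ₀, h = cos φ / cos φ₀ and k = cos φ₀ / cos φ, so h·k = 1.
At 74.4°: h = 0.3105, k = 3.220; principal scales a = 3.220, b = 0.3105.
sin(ω/2) = (a − b)/(a + b) = 2.910/3.531 = 0.8241, so ω = 2 arcsin(0.8241) ≈ 111.0°.

111.0°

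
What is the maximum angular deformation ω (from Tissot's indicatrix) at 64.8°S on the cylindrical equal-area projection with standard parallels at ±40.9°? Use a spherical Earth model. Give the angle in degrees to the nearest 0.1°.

Cylindrical equal-area (φ₀ = 40.9°): h = cos φ / cos 40.9° along meridians, k = cos 40.9° / cos φ along parallels; h·k = 1.
At 64.8°: h = 0.5633, k = 1.775; principal scales a = 1.775, b = 0.5633.
sin(ω/2) = (a − b)/(a + b) = 1.212/2.339 = 0.5182, so ω = 2 arcsin(0.5182) ≈ 62.4°.

62.4°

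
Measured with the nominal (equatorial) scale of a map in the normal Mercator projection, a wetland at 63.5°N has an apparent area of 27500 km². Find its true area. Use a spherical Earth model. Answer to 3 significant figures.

5480 km²

Mercator is conformal, so the point scale is isotropic: h = k = sec φ = 1/cos φ.
Areal scale = k² = sec²φ = 1/cos²(63.5°) = 1/0.4462² = 5.023.
True area = apparent / (areal scale) = 27500 / 5.023 ≈ 5480 km².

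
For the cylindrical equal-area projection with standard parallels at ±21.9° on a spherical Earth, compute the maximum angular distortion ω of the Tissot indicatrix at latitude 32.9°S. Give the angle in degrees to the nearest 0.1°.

A cylindrical equal-area projection with standard parallel φ₀ has meridian scale h = cos φ / cos φ₀ and parallel scale k = cos φ₀ / cos φ (so areas are preserved, h·k = 1).
At 32.9°: h = 0.9049, k = 1.105; principal scales a = 1.105, b = 0.9049.
sin(ω/2) = (a − b)/(a + b) = 0.2001/2.010 = 0.09957, so ω = 2 arcsin(0.09957) ≈ 11.4°.

11.4°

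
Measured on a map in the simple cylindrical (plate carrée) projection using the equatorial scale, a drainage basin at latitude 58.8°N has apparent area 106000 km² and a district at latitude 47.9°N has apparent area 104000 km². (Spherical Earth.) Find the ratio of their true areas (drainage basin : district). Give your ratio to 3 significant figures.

0.788

Plate carrée has h = 1 and k = sec φ, giving areal scale sec φ; true area = (apparent area) · cos φ.
True area of drainage basin: 106000 × cos(58.8°) = 106000 × 0.5180 = 54910 km².
True area of district: 104000 × cos(47.9°) = 104000 × 0.6704 = 69720 km².
Ratio = 54910 / 69720 ≈ 0.788.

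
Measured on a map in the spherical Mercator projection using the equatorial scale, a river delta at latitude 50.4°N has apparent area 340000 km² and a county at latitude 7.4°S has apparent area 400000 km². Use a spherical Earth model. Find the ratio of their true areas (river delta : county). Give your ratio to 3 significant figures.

Since Mercator area scale is 1/cos²φ, the true area equals the apparent area multiplied by cos²φ.
True area of river delta: 340000 × cos²(50.4°) = 340000 × 0.4063 = 138100 km².
True area of county: 400000 × cos²(7.4°) = 400000 × 0.9834 = 393400 km².
Ratio = 138100 / 393400 ≈ 0.351.

0.351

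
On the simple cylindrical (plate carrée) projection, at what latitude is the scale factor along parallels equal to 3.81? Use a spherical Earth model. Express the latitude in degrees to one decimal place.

Plate carrée: h = 1, k = sec φ along parallels.
sec φ = 3.81  ⇒  cos φ = 0.2625  ⇒  φ ≈ 74.8°.

74.8°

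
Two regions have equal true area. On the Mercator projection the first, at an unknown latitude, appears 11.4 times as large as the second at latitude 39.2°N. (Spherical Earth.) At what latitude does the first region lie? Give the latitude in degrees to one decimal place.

Mercator areal scale is sec²φ, so apparent-area ratio = sec²φ₁ / sec²φ₂ = cos²φ₂ / cos²φ₁.
cos²φ₂ / cos²φ₁ = 11.4  ⇒  cos φ₁ = cos 39.2° / √11.4 = 0.7749/3.376 = 0.2295.
φ₁ = arccos(0.2295) ≈ 76.7°.

76.7°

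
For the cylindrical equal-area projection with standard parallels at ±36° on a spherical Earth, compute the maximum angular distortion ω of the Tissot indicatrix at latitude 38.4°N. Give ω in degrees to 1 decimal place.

A cylindrical equal-area projection with standard parallel φ₀ has meridian scale h = cos φ / cos φ₀ and parallel scale k = cos φ₀ / cos φ (so areas are preserved, h·k = 1).
At 38.4°: h = 0.9687, k = 1.032; principal scales a = 1.032, b = 0.9687.
sin(ω/2) = (a − b)/(a + b) = 0.06361/2.001 = 0.03179, so ω = 2 arcsin(0.03179) ≈ 3.6°.

3.6°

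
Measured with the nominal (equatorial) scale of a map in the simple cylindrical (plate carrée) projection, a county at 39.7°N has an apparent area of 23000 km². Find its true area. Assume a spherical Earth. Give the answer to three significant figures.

17700 km²

In the plate carrée (x = Rλ, y = Rφ), meridians are true-scale (h = 1) and parallels are stretched by k = sec φ.
Areal scale = h·k = 1 × sec φ; at 39.7°, h = 1.000, k = 1.300, so h·k = 1.300.
True area = apparent / (areal scale) = 23000 / 1.300 ≈ 17700 km².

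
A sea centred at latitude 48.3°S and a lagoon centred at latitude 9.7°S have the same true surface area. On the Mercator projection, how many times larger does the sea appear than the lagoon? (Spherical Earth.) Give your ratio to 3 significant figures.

2.20

Mercator is conformal with k = sec φ, so areal scale = k² = sec²φ.
At 48.3°: sec²(48.3°) = 1/0.6652² = 2.260.
At 9.7°: sec²(9.7°) = 1/0.9857² = 1.029.
Ratio = 2.260/1.029 = cos²(9.7°)/cos²(48.3°) ≈ 2.20.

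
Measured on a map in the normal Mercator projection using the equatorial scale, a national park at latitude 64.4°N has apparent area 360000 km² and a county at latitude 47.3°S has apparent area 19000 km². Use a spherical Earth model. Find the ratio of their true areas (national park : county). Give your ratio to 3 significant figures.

7.69

Since Mercator area scale is 1/cos²φ, the true area equals the apparent area multiplied by cos²φ.
True area of national park: 360000 × cos²(64.4°) = 360000 × 0.1867 = 67210 km².
True area of county: 19000 × cos²(47.3°) = 19000 × 0.4599 = 8738 km².
Ratio = 67210 / 8738 ≈ 7.69.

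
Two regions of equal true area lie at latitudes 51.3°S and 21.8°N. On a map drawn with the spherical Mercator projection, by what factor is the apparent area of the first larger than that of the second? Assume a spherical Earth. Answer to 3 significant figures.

Mercator areal scale is sec²φ.
At 51.3°: sec²(51.3°) = 1/0.6252² = 2.558.
At 21.8°: sec²(21.8°) = 1/0.9285² = 1.160.
Ratio = 2.558/1.160 = cos²(21.8°)/cos²(51.3°) ≈ 2.21.

2.21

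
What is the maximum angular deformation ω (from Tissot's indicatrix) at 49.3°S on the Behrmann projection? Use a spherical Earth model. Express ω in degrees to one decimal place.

32.1°

The Behrmann projection is cylindrical equal-area with φ₀ = 30°. For cylindrical equal-area with standard parallel φ₀, h = cos φ / cos φ₀ and k = cos φ₀ / cos φ, so h·k = 1.
At 49.3°: h = 0.7530, k = 1.328; principal scales a = 1.328, b = 0.7530.
sin(ω/2) = (a − b)/(a + b) = 0.5751/2.081 = 0.2763, so ω = 2 arcsin(0.2763) ≈ 32.1°.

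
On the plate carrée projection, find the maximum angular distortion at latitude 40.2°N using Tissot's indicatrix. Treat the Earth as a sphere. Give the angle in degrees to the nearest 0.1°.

Plate carrée maps x = Rλ, y = Rφ. The meridian scale is h = 1 and the parallel scale is k = 1/cos φ = sec φ.
At 40.2°: h = 1.000, k = 1.309; principal scales a = 1.309, b = 1.000.
sin(ω/2) = (a − b)/(a + b) = 0.3093/2.309 = 0.1339, so ω = 2 arcsin(0.1339) ≈ 15.4°.

15.4°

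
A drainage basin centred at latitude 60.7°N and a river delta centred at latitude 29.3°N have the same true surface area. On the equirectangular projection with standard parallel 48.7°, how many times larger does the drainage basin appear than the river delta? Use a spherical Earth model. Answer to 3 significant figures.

1.78

The equidistant cylindrical projection with φ₀ = 48.7° has h = 1 (meridians true) and k = cos φ₀ / cos φ along parallels.
Areal scale at 60.7°: h·k = 1.000 × 1.349 = 1.349.
Areal scale at 29.3°: h·k = 1.000 × 0.7568 = 0.7568.
Ratio = 1.349/0.7568 ≈ 1.78.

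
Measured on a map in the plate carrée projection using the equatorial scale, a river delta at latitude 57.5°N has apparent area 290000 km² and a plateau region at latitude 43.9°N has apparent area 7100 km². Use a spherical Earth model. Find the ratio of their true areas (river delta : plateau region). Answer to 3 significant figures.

Plate carrée has h = 1 and k = sec φ, giving areal scale sec φ; true area = (apparent area) · cos φ.
True area of river delta: 290000 × cos(57.5°) = 290000 × 0.5373 = 155800 km².
True area of plateau region: 7100 × cos(43.9°) = 7100 × 0.7206 = 5116 km².
Ratio = 155800 / 5116 ≈ 30.5.

30.5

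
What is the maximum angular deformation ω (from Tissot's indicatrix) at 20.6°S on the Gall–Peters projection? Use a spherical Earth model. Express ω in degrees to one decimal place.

31.7°

Gall–Peters is a cylindrical equal-area projection with standard parallels at ±45°. For cylindrical equal-area with standard parallel φ₀, h = cos φ / cos φ₀ and k = cos φ₀ / cos φ, so h·k = 1.
At 20.6°: h = 1.324, k = 0.7554; principal scales a = 1.324, b = 0.7554.
sin(ω/2) = (a − b)/(a + b) = 0.5684/2.079 = 0.2734, so ω = 2 arcsin(0.2734) ≈ 31.7°.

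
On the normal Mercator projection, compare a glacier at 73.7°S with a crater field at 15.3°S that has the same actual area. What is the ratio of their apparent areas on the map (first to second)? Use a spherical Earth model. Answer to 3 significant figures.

Mercator is conformal with k = sec φ, so areal scale = k² = sec²φ.
At 73.7°: sec²(73.7°) = 1/0.2807² = 12.69.
At 15.3°: sec²(15.3°) = 1/0.9646² = 1.075.
Ratio = 12.69/1.075 = cos²(15.3°)/cos²(73.7°) ≈ 11.8.

11.8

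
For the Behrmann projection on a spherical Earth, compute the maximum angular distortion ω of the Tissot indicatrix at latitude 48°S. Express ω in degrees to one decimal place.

29.2°

Behrmann is a cylindrical equal-area projection with standard parallels at ±30°. For cylindrical equal-area with standard parallel φ₀, h = cos φ / cos φ₀ and k = cos φ₀ / cos φ, so h·k = 1.
At 48°: h = 0.7726, k = 1.294; principal scales a = 1.294, b = 0.7726.
sin(ω/2) = (a − b)/(a + b) = 0.5216/2.067 = 0.2524, so ω = 2 arcsin(0.2524) ≈ 29.2°.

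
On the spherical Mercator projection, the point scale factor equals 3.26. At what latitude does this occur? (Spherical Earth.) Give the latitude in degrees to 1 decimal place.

Mercator scale is k = sec φ = 1/cos φ.
1/cos φ = 3.26  ⇒  cos φ = 0.3067  ⇒  φ = arccos(0.3067) ≈ 72.1°.

72.1°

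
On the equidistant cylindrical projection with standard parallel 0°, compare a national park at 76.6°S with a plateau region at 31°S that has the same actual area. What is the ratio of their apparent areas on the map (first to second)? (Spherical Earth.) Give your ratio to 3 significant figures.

3.70

In the plate carrée (x = Rλ, y = Rφ), meridians are true-scale (h = 1) and parallels are stretched by k = sec φ.
Areal scale at 76.6°: h·k = 1.000 × 4.315 = 4.315.
Areal scale at 31°: h·k = 1.000 × 1.167 = 1.167.
Ratio = 4.315/1.167 ≈ 3.70.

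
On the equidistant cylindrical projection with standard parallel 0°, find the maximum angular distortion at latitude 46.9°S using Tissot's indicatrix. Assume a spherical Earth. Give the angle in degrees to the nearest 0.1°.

Plate carrée maps x = Rλ, y = Rφ. The meridian scale is h = 1 and the parallel scale is k = 1/cos φ = sec φ.
At 46.9°: h = 1.000, k = 1.464; principal scales a = 1.464, b = 1.000.
sin(ω/2) = (a − b)/(a + b) = 0.4635/2.464 = 0.1882, so ω = 2 arcsin(0.1882) ≈ 21.7°.

21.7°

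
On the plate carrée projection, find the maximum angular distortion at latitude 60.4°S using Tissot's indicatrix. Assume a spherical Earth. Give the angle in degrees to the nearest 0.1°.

39.6°

For the equirectangular projection with φ₀ = 0 (plate carrée), h = 1 along meridians and k = sec φ along parallels.
At 60.4°: h = 1.000, k = 2.025; principal scales a = 2.025, b = 1.000.
sin(ω/2) = (a − b)/(a + b) = 1.025/3.025 = 0.3387, so ω = 2 arcsin(0.3387) ≈ 39.6°.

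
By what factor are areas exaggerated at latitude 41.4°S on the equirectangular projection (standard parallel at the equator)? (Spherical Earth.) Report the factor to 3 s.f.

In the plate carrée (x = Rλ, y = Rφ), meridians are true-scale (h = 1) and parallels are stretched by k = sec φ.
Areal scale = h·k = 1 × sec φ; at 41.4°, h = 1.000, k = 1.333, so h·k = 1.333.

1.33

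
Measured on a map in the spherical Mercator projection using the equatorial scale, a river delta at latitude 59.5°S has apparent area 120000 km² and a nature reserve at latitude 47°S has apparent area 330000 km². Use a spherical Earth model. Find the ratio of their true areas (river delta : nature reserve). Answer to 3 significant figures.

On Mercator the areal scale is sec²φ, so true area = apparent × cos²φ.
True area of river delta: 120000 × cos²(59.5°) = 120000 × 0.2576 = 30910 km².
True area of nature reserve: 330000 × cos²(47°) = 330000 × 0.4651 = 153500 km².
Ratio = 30910 / 153500 ≈ 0.201.

0.201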